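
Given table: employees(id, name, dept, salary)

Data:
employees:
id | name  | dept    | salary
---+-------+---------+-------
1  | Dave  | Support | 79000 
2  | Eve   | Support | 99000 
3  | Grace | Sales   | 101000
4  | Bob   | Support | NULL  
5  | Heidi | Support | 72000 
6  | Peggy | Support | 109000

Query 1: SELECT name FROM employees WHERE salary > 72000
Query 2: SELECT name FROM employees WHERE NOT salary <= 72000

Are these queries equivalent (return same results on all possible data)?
Yes, equivalent

Both queries return: [('Dave',), ('Eve',), ('Grace',), ('Peggy',)]

Reason: Both filter salary > 72000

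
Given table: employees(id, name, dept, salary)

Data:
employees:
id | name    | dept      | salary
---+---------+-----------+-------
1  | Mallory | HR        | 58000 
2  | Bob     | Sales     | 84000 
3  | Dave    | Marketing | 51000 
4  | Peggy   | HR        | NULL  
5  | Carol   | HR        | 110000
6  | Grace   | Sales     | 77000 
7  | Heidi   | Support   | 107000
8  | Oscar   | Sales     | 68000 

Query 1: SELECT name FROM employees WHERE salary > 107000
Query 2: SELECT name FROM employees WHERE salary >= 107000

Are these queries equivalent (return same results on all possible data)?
No, not equivalent

Query 1 returns: [('Carol',)]
Query 2 returns: [('Carol',), ('Heidi',)]

Reason: > vs >= gives different results when salary = 107000 exists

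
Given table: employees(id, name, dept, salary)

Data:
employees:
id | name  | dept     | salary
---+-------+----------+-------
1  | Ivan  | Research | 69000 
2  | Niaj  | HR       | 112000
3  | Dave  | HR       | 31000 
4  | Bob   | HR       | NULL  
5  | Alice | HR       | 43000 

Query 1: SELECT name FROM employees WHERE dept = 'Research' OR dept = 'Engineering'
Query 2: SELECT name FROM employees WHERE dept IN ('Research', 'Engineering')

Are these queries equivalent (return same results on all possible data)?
Yes, equivalent

Both queries return: [('Ivan',)]

Reason: OR vs IN are equivalent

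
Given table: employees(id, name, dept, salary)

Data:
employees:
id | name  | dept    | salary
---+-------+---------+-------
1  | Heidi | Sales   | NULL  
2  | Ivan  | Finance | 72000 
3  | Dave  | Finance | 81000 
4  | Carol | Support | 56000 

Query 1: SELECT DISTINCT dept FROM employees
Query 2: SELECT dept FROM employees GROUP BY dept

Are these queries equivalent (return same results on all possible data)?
Yes, equivalent

Both queries return: [('Finance',), ('Sales',), ('Support',)]

Reason: Both get unique depts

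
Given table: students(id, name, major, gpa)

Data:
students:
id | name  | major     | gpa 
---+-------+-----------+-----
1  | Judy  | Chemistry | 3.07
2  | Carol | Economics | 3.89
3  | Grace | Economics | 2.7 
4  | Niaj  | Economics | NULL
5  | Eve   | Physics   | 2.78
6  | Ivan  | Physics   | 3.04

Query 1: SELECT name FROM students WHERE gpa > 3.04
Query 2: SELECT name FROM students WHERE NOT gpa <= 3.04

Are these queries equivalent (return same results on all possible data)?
Yes, equivalent

Both queries return: [('Carol',), ('Judy',)]

Reason: Both filter gpa > 3.04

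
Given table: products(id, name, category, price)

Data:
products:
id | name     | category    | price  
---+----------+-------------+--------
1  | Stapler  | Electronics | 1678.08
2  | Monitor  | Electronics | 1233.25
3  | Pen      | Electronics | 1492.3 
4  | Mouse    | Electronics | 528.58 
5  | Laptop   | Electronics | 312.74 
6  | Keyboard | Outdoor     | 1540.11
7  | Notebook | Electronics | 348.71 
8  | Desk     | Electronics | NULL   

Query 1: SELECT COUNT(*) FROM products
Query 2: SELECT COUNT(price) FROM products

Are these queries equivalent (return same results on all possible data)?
No, not equivalent

Query 1 returns: [(8,)]
Query 2 returns: [(7,)]

Reason: COUNT(*) includes NULLs, COUNT(column) excludes them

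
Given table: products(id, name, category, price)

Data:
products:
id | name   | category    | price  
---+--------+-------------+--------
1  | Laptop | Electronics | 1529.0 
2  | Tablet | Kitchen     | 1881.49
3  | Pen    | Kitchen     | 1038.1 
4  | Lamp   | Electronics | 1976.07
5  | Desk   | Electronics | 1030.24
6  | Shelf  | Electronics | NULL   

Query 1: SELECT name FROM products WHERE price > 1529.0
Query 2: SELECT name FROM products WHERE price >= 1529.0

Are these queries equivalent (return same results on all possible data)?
No, not equivalent

Query 1 returns: [('Tablet',), ('Lamp',)]
Query 2 returns: [('Laptop',), ('Tablet',), ('Lamp',)]

Reason: > vs >= gives different results when price = 1529.0 exists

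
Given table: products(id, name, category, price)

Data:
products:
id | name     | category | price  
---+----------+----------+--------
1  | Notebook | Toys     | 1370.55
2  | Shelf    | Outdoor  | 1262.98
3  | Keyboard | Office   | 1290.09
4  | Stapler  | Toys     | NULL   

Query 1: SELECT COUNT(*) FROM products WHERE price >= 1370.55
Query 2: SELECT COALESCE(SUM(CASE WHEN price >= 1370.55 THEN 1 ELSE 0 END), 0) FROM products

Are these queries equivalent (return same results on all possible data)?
Yes, equivalent

Both queries return: [(1,)]

Reason: COUNT with WHERE vs conditional SUM (COALESCE handles empty-table NULL)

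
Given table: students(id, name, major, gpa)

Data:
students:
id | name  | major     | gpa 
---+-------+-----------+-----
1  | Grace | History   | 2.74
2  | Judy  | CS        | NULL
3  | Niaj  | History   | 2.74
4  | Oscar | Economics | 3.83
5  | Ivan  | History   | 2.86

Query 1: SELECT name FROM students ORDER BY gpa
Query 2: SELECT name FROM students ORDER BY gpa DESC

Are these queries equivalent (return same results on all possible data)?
No, not equivalent

Query 1 returns: [('Judy',), ('Grace',), ('Niaj',), ('Ivan',), ('Oscar',)]
Query 2 returns: [('Oscar',), ('Ivan',), ('Grace',), ('Niaj',), ('Judy',)]

Reason: ASC vs DESC gives opposite ordering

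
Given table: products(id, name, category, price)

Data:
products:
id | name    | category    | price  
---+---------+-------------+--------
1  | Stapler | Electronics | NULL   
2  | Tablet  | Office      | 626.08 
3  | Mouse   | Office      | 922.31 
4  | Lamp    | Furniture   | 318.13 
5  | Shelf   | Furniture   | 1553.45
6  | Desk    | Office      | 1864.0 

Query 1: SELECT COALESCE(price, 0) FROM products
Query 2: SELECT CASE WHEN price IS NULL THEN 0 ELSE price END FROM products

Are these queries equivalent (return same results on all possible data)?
Yes, equivalent

Both queries return: [(0,), (318.13,), (626.08,), (922.31,), (1553.45,), (1864.0,)]

Reason: COALESCE vs CASE for NULL handling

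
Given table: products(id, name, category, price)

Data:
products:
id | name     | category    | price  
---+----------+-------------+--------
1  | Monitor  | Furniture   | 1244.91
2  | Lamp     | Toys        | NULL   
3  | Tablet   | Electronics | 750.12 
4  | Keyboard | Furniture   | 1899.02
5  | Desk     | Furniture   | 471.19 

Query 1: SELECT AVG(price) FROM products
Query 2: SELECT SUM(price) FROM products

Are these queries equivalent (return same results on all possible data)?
No, not equivalent

Query 1 returns: [(1091.31,)]
Query 2 returns: [(4365.24,)]

Reason: AVG vs SUM give different aggregate values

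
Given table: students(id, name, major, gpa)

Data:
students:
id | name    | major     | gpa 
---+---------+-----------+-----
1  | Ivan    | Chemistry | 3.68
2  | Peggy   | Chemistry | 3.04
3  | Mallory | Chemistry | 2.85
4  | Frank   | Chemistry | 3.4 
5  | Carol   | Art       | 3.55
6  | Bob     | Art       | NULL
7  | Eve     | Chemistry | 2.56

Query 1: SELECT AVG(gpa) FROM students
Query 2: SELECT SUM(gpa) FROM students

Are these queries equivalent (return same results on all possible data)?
No, not equivalent

Query 1 returns: [(3.1799999999999997,)]
Query 2 returns: [(19.08,)]

Reason: AVG vs SUM give different aggregate values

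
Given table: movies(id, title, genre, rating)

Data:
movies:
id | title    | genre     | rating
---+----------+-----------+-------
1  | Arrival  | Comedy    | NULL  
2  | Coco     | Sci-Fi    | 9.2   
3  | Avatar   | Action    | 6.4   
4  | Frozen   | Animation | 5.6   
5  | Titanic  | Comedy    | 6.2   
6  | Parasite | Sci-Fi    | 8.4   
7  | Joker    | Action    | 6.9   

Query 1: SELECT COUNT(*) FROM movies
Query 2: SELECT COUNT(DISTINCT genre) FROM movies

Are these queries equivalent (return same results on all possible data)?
No, not equivalent

Query 1 returns: [(7,)]
Query 2 returns: [(4,)]

Reason: COUNT(*) counts rows, COUNT(DISTINCT genre) counts unique genres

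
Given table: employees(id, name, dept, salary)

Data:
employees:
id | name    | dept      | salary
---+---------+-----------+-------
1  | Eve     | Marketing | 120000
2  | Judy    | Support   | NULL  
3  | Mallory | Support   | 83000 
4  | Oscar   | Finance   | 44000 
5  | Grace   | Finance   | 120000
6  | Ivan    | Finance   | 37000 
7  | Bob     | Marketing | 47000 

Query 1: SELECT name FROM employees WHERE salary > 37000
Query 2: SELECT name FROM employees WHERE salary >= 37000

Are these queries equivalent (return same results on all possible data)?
No, not equivalent

Query 1 returns: [('Eve',), ('Mallory',), ('Oscar',), ('Grace',), ('Bob',)]
Query 2 returns: [('Eve',), ('Mallory',), ('Oscar',), ('Grace',), ('Ivan',), ('Bob',)]

Reason: > vs >= gives different results when salary = 37000 exists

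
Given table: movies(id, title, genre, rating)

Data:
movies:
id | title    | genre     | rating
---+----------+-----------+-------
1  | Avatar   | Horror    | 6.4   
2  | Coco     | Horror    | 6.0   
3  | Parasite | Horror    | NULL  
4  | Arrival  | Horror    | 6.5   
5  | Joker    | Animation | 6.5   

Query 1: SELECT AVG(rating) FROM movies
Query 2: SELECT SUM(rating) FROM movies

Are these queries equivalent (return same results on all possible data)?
No, not equivalent

Query 1 returns: [(6.35,)]
Query 2 returns: [(25.4,)]

Reason: AVG vs SUM give different aggregate values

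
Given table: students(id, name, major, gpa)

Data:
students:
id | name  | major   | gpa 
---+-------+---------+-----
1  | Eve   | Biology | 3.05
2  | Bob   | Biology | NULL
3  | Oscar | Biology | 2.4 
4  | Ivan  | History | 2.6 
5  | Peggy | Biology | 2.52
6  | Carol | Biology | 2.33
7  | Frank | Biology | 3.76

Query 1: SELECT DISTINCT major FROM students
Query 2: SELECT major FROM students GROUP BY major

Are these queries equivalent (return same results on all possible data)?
Yes, equivalent

Both queries return: [('Biology',), ('History',)]

Reason: Both get unique majors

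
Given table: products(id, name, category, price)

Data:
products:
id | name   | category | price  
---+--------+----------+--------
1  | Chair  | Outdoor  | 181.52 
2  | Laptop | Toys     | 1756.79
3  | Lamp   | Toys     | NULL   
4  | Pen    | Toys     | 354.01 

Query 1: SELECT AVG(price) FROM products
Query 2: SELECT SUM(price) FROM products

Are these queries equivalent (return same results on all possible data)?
No, not equivalent

Query 1 returns: [(764.1066666666667,)]
Query 2 returns: [(2292.32,)]

Reason: AVG vs SUM give different aggregate values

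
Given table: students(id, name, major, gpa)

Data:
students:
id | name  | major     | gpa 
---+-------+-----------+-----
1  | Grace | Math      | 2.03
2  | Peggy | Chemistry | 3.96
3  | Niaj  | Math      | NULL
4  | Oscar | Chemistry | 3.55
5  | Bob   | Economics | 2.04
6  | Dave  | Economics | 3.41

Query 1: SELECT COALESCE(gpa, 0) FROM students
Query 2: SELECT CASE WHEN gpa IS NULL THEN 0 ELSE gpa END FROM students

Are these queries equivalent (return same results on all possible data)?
Yes, equivalent

Both queries return: [(0,), (2.03,), (2.04,), (3.41,), (3.55,), (3.96,)]

Reason: COALESCE vs CASE for NULL handling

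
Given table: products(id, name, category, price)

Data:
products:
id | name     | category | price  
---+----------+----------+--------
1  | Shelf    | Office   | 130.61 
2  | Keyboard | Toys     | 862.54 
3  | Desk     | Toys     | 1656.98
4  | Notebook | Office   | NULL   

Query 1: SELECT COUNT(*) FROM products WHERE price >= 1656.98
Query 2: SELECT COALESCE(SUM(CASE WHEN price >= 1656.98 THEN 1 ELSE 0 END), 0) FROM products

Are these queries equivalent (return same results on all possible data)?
Yes, equivalent

Both queries return: [(1,)]

Reason: COUNT with WHERE vs conditional SUM (COALESCE handles empty-table NULL)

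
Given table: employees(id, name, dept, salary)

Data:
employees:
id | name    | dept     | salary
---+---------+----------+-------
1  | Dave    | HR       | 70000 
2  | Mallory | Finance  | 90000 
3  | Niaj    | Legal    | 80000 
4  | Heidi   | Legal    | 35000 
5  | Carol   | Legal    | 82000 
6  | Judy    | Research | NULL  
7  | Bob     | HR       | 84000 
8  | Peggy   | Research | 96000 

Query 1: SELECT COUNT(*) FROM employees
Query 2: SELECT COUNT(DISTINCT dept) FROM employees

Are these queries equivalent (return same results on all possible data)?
No, not equivalent

Query 1 returns: [(8,)]
Query 2 returns: [(4,)]

Reason: COUNT(*) counts rows, COUNT(DISTINCT dept) counts unique depts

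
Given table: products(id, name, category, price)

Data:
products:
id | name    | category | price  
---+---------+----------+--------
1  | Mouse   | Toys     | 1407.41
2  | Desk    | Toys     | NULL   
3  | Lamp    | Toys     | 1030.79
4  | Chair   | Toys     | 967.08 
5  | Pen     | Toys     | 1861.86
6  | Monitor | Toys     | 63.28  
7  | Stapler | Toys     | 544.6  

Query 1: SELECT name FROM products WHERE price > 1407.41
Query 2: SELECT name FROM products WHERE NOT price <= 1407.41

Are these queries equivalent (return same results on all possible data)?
Yes, equivalent

Both queries return: [('Pen',)]

Reason: Both filter price > 1407.41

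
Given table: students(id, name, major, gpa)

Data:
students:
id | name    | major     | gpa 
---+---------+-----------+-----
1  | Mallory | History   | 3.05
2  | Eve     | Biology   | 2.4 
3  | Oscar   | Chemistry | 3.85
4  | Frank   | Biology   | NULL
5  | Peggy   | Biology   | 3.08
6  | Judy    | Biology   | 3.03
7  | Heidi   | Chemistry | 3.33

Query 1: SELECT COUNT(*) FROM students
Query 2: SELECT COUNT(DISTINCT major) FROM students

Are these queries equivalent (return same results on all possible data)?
No, not equivalent

Query 1 returns: [(7,)]
Query 2 returns: [(3,)]

Reason: COUNT(*) counts rows, COUNT(DISTINCT major) counts unique majors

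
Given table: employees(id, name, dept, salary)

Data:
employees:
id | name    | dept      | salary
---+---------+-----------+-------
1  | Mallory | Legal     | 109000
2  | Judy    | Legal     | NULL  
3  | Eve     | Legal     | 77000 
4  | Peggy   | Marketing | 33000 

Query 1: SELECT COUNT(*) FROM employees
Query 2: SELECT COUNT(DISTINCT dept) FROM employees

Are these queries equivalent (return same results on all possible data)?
No, not equivalent

Query 1 returns: [(4,)]
Query 2 returns: [(2,)]

Reason: COUNT(*) counts rows, COUNT(DISTINCT dept) counts unique depts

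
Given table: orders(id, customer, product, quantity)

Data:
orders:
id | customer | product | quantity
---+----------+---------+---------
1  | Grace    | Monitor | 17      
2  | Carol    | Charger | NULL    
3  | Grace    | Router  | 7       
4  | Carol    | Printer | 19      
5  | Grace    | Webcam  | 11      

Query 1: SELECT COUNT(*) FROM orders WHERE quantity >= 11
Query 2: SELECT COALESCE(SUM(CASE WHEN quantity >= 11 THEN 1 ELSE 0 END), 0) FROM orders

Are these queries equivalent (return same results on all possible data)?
Yes, equivalent

Both queries return: [(3,)]

Reason: COUNT with WHERE vs conditional SUM (COALESCE handles empty-table NULL)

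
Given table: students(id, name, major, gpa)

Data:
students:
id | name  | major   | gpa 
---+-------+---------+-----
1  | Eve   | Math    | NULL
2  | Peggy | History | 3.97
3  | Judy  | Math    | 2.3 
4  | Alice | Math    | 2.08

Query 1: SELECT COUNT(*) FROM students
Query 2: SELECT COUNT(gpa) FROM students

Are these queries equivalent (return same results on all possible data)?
No, not equivalent

Query 1 returns: [(4,)]
Query 2 returns: [(3,)]

Reason: COUNT(*) includes NULLs, COUNT(column) excludes them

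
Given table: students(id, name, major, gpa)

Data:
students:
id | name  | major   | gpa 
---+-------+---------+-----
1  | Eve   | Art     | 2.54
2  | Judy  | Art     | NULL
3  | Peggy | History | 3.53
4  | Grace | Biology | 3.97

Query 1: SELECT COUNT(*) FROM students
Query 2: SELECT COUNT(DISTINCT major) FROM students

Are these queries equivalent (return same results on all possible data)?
No, not equivalent

Query 1 returns: [(4,)]
Query 2 returns: [(3,)]

Reason: COUNT(*) counts rows, COUNT(DISTINCT major) counts unique majors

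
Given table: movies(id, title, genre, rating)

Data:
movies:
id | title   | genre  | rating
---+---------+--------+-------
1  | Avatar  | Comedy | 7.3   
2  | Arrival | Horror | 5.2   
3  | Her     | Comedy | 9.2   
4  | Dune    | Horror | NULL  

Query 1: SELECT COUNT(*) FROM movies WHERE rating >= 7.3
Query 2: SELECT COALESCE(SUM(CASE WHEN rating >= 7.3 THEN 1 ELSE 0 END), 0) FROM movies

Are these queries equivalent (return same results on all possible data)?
Yes, equivalent

Both queries return: [(2,)]

Reason: COUNT with WHERE vs conditional SUM (COALESCE handles empty-table NULL)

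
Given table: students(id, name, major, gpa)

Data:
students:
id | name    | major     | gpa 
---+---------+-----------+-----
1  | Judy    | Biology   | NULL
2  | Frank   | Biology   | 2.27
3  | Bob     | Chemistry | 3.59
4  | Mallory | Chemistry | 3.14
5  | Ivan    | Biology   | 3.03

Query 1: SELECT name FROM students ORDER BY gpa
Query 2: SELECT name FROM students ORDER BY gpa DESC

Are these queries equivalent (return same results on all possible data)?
No, not equivalent

Query 1 returns: [('Judy',), ('Frank',), ('Ivan',), ('Mallory',), ('Bob',)]
Query 2 returns: [('Bob',), ('Mallory',), ('Ivan',), ('Frank',), ('Judy',)]

Reason: ASC vs DESC gives opposite ordering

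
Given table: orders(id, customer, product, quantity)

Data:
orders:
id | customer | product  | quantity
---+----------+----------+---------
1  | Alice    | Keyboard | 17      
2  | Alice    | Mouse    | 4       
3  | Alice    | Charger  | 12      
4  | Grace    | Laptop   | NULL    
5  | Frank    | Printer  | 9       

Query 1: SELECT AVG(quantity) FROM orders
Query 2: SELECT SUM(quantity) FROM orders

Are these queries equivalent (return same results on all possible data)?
No, not equivalent

Query 1 returns: [(10.5,)]
Query 2 returns: [(42,)]

Reason: AVG vs SUM give different aggregate values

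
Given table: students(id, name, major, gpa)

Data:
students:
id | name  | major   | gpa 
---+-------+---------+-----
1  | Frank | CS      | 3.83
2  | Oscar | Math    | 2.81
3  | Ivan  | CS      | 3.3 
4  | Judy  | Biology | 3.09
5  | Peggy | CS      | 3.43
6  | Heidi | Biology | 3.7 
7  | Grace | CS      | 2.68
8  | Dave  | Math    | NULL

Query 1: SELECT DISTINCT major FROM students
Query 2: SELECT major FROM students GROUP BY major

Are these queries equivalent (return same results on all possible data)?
Yes, equivalent

Both queries return: [('Biology',), ('CS',), ('Math',)]

Reason: Both get unique majors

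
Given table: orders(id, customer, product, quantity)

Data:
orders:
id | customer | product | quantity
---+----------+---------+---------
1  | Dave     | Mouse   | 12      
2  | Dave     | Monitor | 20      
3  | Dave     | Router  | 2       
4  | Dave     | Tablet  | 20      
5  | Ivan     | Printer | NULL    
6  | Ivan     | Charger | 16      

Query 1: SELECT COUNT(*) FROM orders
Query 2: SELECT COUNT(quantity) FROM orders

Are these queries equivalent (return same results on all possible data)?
No, not equivalent

Query 1 returns: [(6,)]
Query 2 returns: [(5,)]

Reason: COUNT(*) includes NULLs, COUNT(column) excludes them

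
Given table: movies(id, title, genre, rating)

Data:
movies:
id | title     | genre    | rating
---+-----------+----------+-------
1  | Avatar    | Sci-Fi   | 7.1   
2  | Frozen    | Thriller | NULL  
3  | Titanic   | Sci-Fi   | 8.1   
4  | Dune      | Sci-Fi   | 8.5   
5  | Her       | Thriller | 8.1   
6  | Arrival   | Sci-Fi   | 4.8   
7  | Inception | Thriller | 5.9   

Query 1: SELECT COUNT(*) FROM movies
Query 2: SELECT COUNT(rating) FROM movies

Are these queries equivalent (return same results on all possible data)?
No, not equivalent

Query 1 returns: [(7,)]
Query 2 returns: [(6,)]

Reason: COUNT(*) includes NULLs, COUNT(column) excludes them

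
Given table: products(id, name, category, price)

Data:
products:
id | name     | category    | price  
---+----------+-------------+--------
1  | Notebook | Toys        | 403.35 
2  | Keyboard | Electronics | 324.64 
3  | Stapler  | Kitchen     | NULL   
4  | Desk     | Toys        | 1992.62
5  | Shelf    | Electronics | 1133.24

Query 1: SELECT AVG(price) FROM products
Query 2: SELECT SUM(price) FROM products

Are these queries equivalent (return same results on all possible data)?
No, not equivalent

Query 1 returns: [(963.4625,)]
Query 2 returns: [(3853.85,)]

Reason: AVG vs SUM give different aggregate values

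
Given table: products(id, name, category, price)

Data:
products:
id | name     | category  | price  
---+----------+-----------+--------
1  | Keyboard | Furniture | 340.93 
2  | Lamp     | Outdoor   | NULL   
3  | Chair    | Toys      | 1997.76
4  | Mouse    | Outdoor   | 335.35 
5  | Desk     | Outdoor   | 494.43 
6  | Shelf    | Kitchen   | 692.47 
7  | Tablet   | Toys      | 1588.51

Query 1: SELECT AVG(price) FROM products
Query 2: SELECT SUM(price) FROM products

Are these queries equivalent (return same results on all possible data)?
No, not equivalent

Query 1 returns: [(908.2416666666667,)]
Query 2 returns: [(5449.45,)]

Reason: AVG vs SUM give different aggregate values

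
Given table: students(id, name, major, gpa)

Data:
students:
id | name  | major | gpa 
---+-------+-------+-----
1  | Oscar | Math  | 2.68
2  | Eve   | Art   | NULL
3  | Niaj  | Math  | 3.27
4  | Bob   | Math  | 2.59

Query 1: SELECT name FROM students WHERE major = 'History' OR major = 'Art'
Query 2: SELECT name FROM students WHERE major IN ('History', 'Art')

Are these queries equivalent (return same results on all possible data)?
Yes, equivalent

Both queries return: [('Eve',)]

Reason: OR vs IN are equivalent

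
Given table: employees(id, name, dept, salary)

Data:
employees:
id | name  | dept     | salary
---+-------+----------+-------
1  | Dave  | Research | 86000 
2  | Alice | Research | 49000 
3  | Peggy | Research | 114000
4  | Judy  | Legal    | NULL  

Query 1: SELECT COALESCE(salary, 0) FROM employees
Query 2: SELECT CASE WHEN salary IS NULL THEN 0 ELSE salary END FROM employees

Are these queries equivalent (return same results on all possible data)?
Yes, equivalent

Both queries return: [(0,), (49000,), (86000,), (114000,)]

Reason: COALESCE vs CASE for NULL handling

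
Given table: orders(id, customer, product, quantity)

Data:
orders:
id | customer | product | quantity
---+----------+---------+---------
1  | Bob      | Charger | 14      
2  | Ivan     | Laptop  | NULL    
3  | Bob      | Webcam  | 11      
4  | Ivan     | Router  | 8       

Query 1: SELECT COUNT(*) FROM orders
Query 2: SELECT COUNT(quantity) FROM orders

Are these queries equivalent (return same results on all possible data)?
No, not equivalent

Query 1 returns: [(4,)]
Query 2 returns: [(3,)]

Reason: COUNT(*) includes NULLs, COUNT(column) excludes them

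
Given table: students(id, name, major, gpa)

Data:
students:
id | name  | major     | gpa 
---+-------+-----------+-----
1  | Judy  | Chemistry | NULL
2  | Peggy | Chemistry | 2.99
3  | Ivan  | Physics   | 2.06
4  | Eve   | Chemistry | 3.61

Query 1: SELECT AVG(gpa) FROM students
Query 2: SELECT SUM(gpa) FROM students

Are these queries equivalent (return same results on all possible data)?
No, not equivalent

Query 1 returns: [(2.8866666666666667,)]
Query 2 returns: [(8.66,)]

Reason: AVG vs SUM give different aggregate values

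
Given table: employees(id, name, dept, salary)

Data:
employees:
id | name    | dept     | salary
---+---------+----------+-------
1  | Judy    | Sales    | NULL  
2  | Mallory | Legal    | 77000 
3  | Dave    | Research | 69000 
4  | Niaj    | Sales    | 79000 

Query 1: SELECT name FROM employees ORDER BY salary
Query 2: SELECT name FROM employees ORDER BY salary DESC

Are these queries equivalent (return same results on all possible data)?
No, not equivalent

Query 1 returns: [('Judy',), ('Dave',), ('Mallory',), ('Niaj',)]
Query 2 returns: [('Niaj',), ('Mallory',), ('Dave',), ('Judy',)]

Reason: ASC vs DESC gives opposite ordering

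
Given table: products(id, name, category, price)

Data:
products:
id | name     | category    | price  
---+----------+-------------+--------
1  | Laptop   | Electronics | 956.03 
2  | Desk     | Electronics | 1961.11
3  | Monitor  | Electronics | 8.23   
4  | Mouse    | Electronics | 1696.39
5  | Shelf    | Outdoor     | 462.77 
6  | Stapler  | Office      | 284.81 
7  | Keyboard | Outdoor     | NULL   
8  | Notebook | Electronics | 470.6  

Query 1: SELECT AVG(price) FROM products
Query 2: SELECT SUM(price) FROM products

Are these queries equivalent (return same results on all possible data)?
No, not equivalent

Query 1 returns: [(834.2771428571428,)]
Query 2 returns: [(5839.94,)]

Reason: AVG vs SUM give different aggregate values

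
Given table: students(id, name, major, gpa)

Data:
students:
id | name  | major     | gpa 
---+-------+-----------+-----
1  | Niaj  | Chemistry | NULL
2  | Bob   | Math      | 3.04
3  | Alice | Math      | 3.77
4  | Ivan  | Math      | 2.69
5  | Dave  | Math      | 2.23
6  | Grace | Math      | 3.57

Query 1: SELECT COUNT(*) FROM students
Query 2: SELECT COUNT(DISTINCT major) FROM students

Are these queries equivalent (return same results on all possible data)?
No, not equivalent

Query 1 returns: [(6,)]
Query 2 returns: [(2,)]

Reason: COUNT(*) counts rows, COUNT(DISTINCT major) counts unique majors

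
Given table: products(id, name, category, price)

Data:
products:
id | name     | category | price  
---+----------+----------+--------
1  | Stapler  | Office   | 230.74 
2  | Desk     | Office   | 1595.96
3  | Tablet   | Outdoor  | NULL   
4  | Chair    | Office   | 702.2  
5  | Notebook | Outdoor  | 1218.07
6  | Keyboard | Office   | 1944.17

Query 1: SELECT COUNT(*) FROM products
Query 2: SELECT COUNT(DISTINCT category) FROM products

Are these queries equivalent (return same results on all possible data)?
No, not equivalent

Query 1 returns: [(6,)]
Query 2 returns: [(2,)]

Reason: COUNT(*) counts rows, COUNT(DISTINCT category) counts unique categorys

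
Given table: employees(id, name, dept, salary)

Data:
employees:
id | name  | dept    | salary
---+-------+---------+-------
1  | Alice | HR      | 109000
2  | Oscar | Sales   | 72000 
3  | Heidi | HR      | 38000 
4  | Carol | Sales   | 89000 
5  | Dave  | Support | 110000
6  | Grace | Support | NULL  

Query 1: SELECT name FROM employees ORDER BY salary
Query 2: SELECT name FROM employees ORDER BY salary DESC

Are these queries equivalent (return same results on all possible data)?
No, not equivalent

Query 1 returns: [('Grace',), ('Heidi',), ('Oscar',), ('Carol',), ('Alice',), ('Dave',)]
Query 2 returns: [('Dave',), ('Alice',), ('Carol',), ('Oscar',), ('Heidi',), ('Grace',)]

Reason: ASC vs DESC gives opposite ordering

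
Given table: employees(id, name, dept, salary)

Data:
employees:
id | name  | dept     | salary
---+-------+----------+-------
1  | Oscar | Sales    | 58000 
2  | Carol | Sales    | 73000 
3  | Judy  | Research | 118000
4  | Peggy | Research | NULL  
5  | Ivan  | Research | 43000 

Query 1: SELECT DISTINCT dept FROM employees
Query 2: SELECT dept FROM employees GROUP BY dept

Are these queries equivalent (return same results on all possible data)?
Yes, equivalent

Both queries return: [('Research',), ('Sales',)]

Reason: Both get unique depts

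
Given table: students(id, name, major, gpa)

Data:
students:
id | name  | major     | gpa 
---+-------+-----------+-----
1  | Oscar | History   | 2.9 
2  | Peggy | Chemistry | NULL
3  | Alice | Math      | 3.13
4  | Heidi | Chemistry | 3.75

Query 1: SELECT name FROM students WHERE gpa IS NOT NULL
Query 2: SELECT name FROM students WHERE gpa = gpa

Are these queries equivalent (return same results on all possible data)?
Yes, equivalent

Both queries return: [('Alice',), ('Heidi',), ('Oscar',)]

Reason: IS NOT NULL vs self-equality (both exclude NULLs)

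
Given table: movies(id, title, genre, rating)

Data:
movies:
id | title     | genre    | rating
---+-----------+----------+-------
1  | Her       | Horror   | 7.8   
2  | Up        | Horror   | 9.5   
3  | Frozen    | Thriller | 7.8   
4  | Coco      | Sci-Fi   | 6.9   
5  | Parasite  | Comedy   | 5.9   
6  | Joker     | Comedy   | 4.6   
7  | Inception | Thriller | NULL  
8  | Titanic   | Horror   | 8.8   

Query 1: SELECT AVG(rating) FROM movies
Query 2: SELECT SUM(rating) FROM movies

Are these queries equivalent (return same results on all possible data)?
No, not equivalent

Query 1 returns: [(7.328571428571428,)]
Query 2 returns: [(51.3,)]

Reason: AVG vs SUM give different aggregate values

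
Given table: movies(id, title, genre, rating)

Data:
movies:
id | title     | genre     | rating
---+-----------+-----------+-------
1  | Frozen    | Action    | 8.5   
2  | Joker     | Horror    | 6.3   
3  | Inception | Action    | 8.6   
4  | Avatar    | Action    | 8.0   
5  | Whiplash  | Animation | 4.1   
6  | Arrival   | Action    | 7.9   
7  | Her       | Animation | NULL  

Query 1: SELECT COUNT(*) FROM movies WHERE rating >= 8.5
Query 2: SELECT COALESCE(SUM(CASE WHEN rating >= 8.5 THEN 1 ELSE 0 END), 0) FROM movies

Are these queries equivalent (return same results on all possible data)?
Yes, equivalent

Both queries return: [(2,)]

Reason: COUNT with WHERE vs conditional SUM (COALESCE handles empty-table NULL)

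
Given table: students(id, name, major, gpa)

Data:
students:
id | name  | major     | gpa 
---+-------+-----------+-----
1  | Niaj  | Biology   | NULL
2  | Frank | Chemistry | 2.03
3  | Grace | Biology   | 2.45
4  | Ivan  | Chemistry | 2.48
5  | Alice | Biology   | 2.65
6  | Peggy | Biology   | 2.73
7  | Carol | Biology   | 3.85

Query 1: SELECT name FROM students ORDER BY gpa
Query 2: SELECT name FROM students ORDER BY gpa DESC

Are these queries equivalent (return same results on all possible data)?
No, not equivalent

Query 1 returns: [('Niaj',), ('Frank',), ('Grace',), ('Ivan',), ('Alice',), ('Peggy',), ('Carol',)]
Query 2 returns: [('Carol',), ('Peggy',), ('Alice',), ('Ivan',), ('Grace',), ('Frank',), ('Niaj',)]

Reason: ASC vs DESC gives opposite ordering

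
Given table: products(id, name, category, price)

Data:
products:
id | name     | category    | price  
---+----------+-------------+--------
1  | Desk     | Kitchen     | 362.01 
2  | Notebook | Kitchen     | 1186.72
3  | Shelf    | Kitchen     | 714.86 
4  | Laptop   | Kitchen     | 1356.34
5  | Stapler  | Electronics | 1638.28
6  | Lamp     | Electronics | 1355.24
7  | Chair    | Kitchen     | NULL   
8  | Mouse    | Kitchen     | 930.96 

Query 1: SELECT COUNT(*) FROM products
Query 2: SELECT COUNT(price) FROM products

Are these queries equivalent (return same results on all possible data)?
No, not equivalent

Query 1 returns: [(8,)]
Query 2 returns: [(7,)]

Reason: COUNT(*) includes NULLs, COUNT(column) excludes them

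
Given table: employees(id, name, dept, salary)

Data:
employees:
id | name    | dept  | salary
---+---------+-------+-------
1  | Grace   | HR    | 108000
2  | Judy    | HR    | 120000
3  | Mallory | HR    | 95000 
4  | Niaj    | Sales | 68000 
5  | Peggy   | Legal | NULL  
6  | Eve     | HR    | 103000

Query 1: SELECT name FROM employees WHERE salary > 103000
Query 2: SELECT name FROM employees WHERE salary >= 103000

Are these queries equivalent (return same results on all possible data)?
No, not equivalent

Query 1 returns: [('Grace',), ('Judy',)]
Query 2 returns: [('Grace',), ('Judy',), ('Eve',)]

Reason: > vs >= gives different results when salary = 103000 exists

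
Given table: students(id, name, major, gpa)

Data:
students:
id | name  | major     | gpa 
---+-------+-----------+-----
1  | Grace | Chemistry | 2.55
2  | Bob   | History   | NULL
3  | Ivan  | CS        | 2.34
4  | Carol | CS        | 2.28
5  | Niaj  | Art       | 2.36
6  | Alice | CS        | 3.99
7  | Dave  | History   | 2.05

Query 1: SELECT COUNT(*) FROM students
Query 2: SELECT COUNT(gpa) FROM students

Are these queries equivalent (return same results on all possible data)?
No, not equivalent

Query 1 returns: [(7,)]
Query 2 returns: [(6,)]

Reason: COUNT(*) includes NULLs, COUNT(column) excludes them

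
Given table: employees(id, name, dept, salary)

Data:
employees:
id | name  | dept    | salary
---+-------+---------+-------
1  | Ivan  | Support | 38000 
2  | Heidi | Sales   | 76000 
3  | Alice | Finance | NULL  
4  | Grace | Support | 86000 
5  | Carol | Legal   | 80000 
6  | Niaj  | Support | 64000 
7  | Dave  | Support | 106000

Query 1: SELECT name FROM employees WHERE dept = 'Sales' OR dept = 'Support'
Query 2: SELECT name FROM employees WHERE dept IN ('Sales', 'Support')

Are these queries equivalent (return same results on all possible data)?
Yes, equivalent

Both queries return: [('Dave',), ('Grace',), ('Heidi',), ('Ivan',), ('Niaj',)]

Reason: OR vs IN are equivalent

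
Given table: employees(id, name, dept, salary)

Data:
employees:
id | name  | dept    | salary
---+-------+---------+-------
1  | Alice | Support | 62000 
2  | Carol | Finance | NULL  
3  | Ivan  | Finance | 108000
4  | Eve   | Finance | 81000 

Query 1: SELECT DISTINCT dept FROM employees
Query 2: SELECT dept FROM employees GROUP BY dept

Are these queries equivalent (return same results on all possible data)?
Yes, equivalent

Both queries return: [('Finance',), ('Support',)]

Reason: Both get unique depts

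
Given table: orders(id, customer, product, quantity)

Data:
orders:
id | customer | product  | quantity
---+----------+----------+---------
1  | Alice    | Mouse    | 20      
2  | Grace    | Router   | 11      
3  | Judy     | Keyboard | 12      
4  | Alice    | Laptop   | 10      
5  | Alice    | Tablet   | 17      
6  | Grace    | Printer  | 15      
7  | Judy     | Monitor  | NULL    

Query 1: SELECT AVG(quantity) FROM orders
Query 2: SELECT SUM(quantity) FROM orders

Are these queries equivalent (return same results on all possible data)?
No, not equivalent

Query 1 returns: [(14.166666666666666,)]
Query 2 returns: [(85,)]

Reason: AVG vs SUM give different aggregate values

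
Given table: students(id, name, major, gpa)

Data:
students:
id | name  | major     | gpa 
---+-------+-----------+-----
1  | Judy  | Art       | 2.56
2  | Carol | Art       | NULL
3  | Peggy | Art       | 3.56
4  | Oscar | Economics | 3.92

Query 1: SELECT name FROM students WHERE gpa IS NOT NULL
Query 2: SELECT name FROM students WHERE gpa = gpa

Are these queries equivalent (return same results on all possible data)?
Yes, equivalent

Both queries return: [('Judy',), ('Oscar',), ('Peggy',)]

Reason: IS NOT NULL vs self-equality (both exclude NULLs)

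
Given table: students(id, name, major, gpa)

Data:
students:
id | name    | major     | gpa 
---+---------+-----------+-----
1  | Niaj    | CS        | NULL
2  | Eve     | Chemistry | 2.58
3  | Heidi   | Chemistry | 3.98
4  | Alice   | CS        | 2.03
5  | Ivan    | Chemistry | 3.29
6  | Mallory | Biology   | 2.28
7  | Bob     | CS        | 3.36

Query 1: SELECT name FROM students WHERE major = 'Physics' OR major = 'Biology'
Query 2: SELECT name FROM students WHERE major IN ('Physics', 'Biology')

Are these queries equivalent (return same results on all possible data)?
Yes, equivalent

Both queries return: [('Mallory',)]

Reason: OR vs IN are equivalent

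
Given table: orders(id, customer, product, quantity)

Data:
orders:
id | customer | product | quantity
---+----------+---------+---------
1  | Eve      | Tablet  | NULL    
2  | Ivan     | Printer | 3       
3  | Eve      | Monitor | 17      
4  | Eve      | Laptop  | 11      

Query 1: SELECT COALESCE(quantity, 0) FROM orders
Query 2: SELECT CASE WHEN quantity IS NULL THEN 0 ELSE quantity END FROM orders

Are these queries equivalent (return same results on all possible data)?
Yes, equivalent

Both queries return: [(0,), (3,), (11,), (17,)]

Reason: COALESCE vs CASE for NULL handling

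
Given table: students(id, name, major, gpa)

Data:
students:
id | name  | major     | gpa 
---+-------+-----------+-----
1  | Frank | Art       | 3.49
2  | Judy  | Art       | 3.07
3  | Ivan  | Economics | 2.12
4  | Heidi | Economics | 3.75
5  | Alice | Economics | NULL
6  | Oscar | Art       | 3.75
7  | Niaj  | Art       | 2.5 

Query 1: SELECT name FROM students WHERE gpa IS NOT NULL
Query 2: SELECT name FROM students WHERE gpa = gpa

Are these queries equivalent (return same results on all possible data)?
Yes, equivalent

Both queries return: [('Frank',), ('Heidi',), ('Ivan',), ('Judy',), ('Niaj',), ('Oscar',)]

Reason: IS NOT NULL vs self-equality (both exclude NULLs)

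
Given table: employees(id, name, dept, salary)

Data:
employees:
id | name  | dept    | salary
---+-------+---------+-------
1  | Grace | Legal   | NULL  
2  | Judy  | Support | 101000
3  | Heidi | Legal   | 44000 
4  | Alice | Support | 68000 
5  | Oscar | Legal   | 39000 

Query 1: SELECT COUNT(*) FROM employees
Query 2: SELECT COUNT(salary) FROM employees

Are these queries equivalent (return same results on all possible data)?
No, not equivalent

Query 1 returns: [(5,)]
Query 2 returns: [(4,)]

Reason: COUNT(*) includes NULLs, COUNT(column) excludes them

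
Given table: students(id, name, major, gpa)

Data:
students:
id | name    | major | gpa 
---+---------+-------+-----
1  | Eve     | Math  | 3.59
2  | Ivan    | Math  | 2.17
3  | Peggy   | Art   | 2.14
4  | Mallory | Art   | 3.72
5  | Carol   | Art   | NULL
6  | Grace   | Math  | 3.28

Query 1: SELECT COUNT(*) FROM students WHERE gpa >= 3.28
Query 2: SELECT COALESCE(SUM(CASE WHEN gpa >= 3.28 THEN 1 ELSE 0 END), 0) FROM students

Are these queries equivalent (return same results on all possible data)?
Yes, equivalent

Both queries return: [(3,)]

Reason: COUNT with WHERE vs conditional SUM (COALESCE handles empty-table NULL)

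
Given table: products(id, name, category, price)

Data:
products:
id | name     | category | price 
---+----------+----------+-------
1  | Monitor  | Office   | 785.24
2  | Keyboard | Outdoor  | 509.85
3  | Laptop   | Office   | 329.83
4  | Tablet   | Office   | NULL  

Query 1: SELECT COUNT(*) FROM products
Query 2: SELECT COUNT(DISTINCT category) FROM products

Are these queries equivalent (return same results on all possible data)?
No, not equivalent

Query 1 returns: [(4,)]
Query 2 returns: [(2,)]

Reason: COUNT(*) counts rows, COUNT(DISTINCT category) counts unique categorys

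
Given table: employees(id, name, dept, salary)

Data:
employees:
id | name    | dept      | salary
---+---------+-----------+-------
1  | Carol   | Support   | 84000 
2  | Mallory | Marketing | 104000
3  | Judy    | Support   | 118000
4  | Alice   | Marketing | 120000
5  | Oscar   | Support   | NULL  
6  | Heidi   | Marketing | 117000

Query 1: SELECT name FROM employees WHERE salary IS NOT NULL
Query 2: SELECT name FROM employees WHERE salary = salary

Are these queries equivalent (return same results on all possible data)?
Yes, equivalent

Both queries return: [('Alice',), ('Carol',), ('Heidi',), ('Judy',), ('Mallory',)]

Reason: IS NOT NULL vs self-equality (both exclude NULLs)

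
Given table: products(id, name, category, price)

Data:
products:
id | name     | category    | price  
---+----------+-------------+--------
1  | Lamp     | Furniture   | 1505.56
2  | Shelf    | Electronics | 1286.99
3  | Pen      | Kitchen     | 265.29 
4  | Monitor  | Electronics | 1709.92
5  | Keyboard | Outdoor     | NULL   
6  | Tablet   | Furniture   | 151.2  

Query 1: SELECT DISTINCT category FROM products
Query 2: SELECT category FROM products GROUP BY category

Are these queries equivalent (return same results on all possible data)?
Yes, equivalent

Both queries return: [('Electronics',), ('Furniture',), ('Kitchen',), ('Outdoor',)]

Reason: Both get unique categorys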